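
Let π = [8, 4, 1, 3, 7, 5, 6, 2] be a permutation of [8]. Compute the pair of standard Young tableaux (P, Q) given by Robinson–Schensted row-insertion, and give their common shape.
P = [1, 2, 5, 6] / [3, 7] / [4] / [8];  Q = [1, 4, 5, 7] / [2, 6] / [3] / [8];  common shape = (4, 2, 1, 1)

Row-insert the values π_1, π_2, … into P one at a time, bumping the leftmost entry strictly greater than the inserted value down to the next row. The recording tableau Q records, in position (i, j), the step at which that cell was added to P.
  Insert 8 (step 1): P = [8];  Q = [1]
  Insert 4 (step 2): P = [4] / [8];  Q = [1] / [2]
  Insert 1 (step 3): P = [1] / [4] / [8];  Q = [1] / [2] / [3]
  Insert 3 (step 4): P = [1, 3] / [4] / [8];  Q = [1, 4] / [2] / [3]
  Insert 7 (step 5): P = [1, 3, 7] / [4] / [8];  Q = [1, 4, 5] / [2] / [3]
  Insert 5 (step 6): P = [1, 3, 5] / [4, 7] / [8];  Q = [1, 4, 5] / [2, 6] / [3]
  Insert 6 (step 7): P = [1, 3, 5, 6] / [4, 7] / [8];  Q = [1, 4, 5, 7] / [2, 6] / [3]
  Insert 2 (step 8): P = [1, 2, 5, 6] / [3, 7] / [4] / [8];  Q = [1, 4, 5, 7] / [2, 6] / [3] / [8]
Final shape: (4, 2, 1, 1).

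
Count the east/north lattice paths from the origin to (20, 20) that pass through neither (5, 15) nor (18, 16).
Number of paths = 104549989194

Inclusion–exclusion. Total paths: C(40, 20) = 137846528820. Through P₁: C(20, 5)·C(20, 15) = 240374016. Through P₂: C(34, 18)·C(6, 2) = 33059421450. Since P₁ is strictly southwest of P₂, a monotone path through both must visit P₁ then P₂; paths through both = C(20, 5)·C(14, 13)·C(6, 2) = 3255840. Avoid both = 137846528820 − 240374016 − 33059421450 + 3255840 = 104549989194.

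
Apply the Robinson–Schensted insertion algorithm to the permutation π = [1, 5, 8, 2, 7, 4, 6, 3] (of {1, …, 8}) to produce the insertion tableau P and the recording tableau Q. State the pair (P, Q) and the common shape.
P = [1, 2, 3, 6] / [4, 7] / [5] / [8];  Q = [1, 2, 3, 7] / [4, 5] / [6] / [8];  common shape = (4, 2, 1, 1)

Row-insert the values π_1, π_2, … into P one at a time, bumping the leftmost entry strictly greater than the inserted value down to the next row. The recording tableau Q records, in position (i, j), the step at which that cell was added to P.
  Insert 1 (step 1): P = [1];  Q = [1]
  Insert 5 (step 2): P = [1, 5];  Q = [1, 2]
  Insert 8 (step 3): P = [1, 5, 8];  Q = [1, 2, 3]
  Insert 2 (step 4): P = [1, 2, 8] / [5];  Q = [1, 2, 3] / [4]
  Insert 7 (step 5): P = [1, 2, 7] / [5, 8];  Q = [1, 2, 3] / [4, 5]
  Insert 4 (step 6): P = [1, 2, 4] / [5, 7] / [8];  Q = [1, 2, 3] / [4, 5] / [6]
  Insert 6 (step 7): P = [1, 2, 4, 6] / [5, 7] / [8];  Q = [1, 2, 3, 7] / [4, 5] / [6]
  Insert 3 (step 8): P = [1, 2, 3, 6] / [4, 7] / [5] / [8];  Q = [1, 2, 3, 7] / [4, 5] / [6] / [8]
Final shape: (4, 2, 1, 1).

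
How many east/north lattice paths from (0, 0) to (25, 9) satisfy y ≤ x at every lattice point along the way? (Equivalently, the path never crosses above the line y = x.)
Number of paths = 34295052

By the reflection principle (André's argument), the number of monotone paths to (25, 9) with n ≤ m that never go above y = x is C(34, 25) − C(34, 26) = 52451256 − 18156204 = 34295052.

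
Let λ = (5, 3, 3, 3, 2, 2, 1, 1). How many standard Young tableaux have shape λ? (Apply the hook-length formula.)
# SYT of shape (5, 3, 3, 3, 2, 2, 1, 1) = 64664600

Hook-length formula: f^λ = n! / Π hook(c), product over all cells c of the Young diagram. For λ = (5, 3, 3, 3, 2, 2, 1, 1), n = 20 boxes. Hook lengths by row (left-to-right, top-to-bottom): [12, 9, 6, 2, 1]; [9, 6, 3]; [8, 5, 2]; [7, 4, 1]; [5, 2]; [4, 1]; [2]; [1]. Product of hooks = 37623398400. So f^λ = 20! / 37623398400 = 2432902008176640000 / 37623398400 = 64664600.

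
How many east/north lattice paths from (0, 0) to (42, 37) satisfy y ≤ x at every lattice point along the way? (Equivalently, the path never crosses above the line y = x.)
Number of paths = 6455136672182327749620

By the reflection principle (André's argument), the number of monotone paths to (42, 37) with n ≤ m that never go above y = x is C(79, 42) − C(79, 43) = 46261812817306682205610 − 39806676145124354455990 = 6455136672182327749620.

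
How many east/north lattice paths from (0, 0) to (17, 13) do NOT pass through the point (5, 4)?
Number of paths = 82724670

Total paths from (0, 0) to (17, 13): C(30, 17) = 119759850. Paths through (5, 4): (paths (0, 0) → (5, 4)) × (paths (5, 4) → (17, 13)) = C(9, 5) · C(21, 12) = 126 · 293930 = 37035180. Avoidance count = 119759850 − 37035180 = 82724670.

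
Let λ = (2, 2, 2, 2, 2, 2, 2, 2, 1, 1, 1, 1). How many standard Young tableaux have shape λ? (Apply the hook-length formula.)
# SYT of shape (2, 2, 2, 2, 2, 2, 2, 2, 1, 1, 1, 1) = 48450

Hook-length formula: f^λ = n! / Π hook(c), product over all cells c of the Young diagram. For λ = (2, 2, 2, 2, 2, 2, 2, 2, 1, 1, 1, 1), n = 20 boxes. Hook lengths by row (left-to-right, top-to-bottom): [13, 8]; [12, 7]; [11, 6]; [10, 5]; [9, 4]; [8, 3]; [7, 2]; [6, 1]; [4]; [3]; [2]; [1]. Product of hooks = 50214695731200. So f^λ = 20! / 50214695731200 = 2432902008176640000 / 50214695731200 = 48450.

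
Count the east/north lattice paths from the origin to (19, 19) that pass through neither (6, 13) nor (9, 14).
Number of paths = 32481006390

Inclusion–exclusion. Total paths: C(38, 19) = 35345263800. Through P₁: C(19, 6)·C(19, 13) = 736145424. Through P₂: C(23, 9)·C(15, 10) = 2454021570. Since P₁ is strictly southwest of P₂, a monotone path through both must visit P₁ then P₂; paths through both = C(19, 6)·C(4, 3)·C(15, 10) = 325909584. Avoid both = 35345263800 − 736145424 − 2454021570 + 325909584 = 32481006390.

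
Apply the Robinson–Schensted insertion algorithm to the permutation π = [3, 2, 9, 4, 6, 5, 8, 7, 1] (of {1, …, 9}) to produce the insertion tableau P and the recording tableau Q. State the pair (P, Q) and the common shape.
P = [1, 4, 5, 7] / [2, 6, 8] / [3] / [9];  Q = [1, 3, 5, 7] / [2, 4, 8] / [6] / [9];  common shape = (4, 3, 1, 1)

Row-insert the values π_1, π_2, … into P one at a time, bumping the leftmost entry strictly greater than the inserted value down to the next row. The recording tableau Q records, in position (i, j), the step at which that cell was added to P.
  Insert 3 (step 1): P = [3];  Q = [1]
  Insert 2 (step 2): P = [2] / [3];  Q = [1] / [2]
  Insert 9 (step 3): P = [2, 9] / [3];  Q = [1, 3] / [2]
  Insert 4 (step 4): P = [2, 4] / [3, 9];  Q = [1, 3] / [2, 4]
  Insert 6 (step 5): P = [2, 4, 6] / [3, 9];  Q = [1, 3, 5] / [2, 4]
  Insert 5 (step 6): P = [2, 4, 5] / [3, 6] / [9];  Q = [1, 3, 5] / [2, 4] / [6]
  Insert 8 (step 7): P = [2, 4, 5, 8] / [3, 6] / [9];  Q = [1, 3, 5, 7] / [2, 4] / [6]
  Insert 7 (step 8): P = [2, 4, 5, 7] / [3, 6, 8] / [9];  Q = [1, 3, 5, 7] / [2, 4, 8] / [6]
  Insert 1 (step 9): P = [1, 4, 5, 7] / [2, 6, 8] / [3] / [9];  Q = [1, 3, 5, 7] / [2, 4, 8] / [6] / [9]
Final shape: (4, 3, 1, 1).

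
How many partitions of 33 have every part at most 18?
p(33, parts ≤ 18) = 9635

Use the recurrence p(n, m) = p(n, m−1) + p(n−m, m): either the largest part is < m (count p(n, m−1)) or the largest part is exactly m (remove one copy of m, count p(n−m, m)). With p(0, ·) = 1 this gives p(33, parts ≤ 18) = 9635. (By conjugating Young diagrams, this also counts partitions of 33 into at most 18 parts.)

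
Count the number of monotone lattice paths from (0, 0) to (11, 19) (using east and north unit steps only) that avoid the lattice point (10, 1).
Number of paths = 54627091

Total paths from (0, 0) to (11, 19): C(30, 11) = 54627300. Paths through (10, 1): (paths (0, 0) → (10, 1)) × (paths (10, 1) → (11, 19)) = C(11, 10) · C(19, 1) = 11 · 19 = 209. Avoidance count = 54627300 − 209 = 54627091.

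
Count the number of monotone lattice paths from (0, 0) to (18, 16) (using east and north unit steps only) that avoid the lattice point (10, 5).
Number of paths = 1976988684

Total paths from (0, 0) to (18, 16): C(34, 18) = 2203961430. Paths through (10, 5): (paths (0, 0) → (10, 5)) × (paths (10, 5) → (18, 16)) = C(15, 10) · C(19, 8) = 3003 · 75582 = 226972746. Avoidance count = 2203961430 − 226972746 = 1976988684.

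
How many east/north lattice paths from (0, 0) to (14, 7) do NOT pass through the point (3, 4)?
Number of paths = 103540

Total paths from (0, 0) to (14, 7): C(21, 14) = 116280. Paths through (3, 4): (paths (0, 0) → (3, 4)) × (paths (3, 4) → (14, 7)) = C(7, 3) · C(14, 11) = 35 · 364 = 12740. Avoidance count = 116280 − 12740 = 103540.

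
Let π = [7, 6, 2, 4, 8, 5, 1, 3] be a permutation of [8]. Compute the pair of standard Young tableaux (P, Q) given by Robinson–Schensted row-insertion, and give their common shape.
P = [1, 3, 5] / [2, 4] / [6, 8] / [7];  Q = [1, 4, 5] / [2, 6] / [3, 8] / [7];  common shape = (3, 2, 2, 1)

Row-insert the values π_1, π_2, … into P one at a time, bumping the leftmost entry strictly greater than the inserted value down to the next row. The recording tableau Q records, in position (i, j), the step at which that cell was added to P.
  Insert 7 (step 1): P = [7];  Q = [1]
  Insert 6 (step 2): P = [6] / [7];  Q = [1] / [2]
  Insert 2 (step 3): P = [2] / [6] / [7];  Q = [1] / [2] / [3]
  Insert 4 (step 4): P = [2, 4] / [6] / [7];  Q = [1, 4] / [2] / [3]
  Insert 8 (step 5): P = [2, 4, 8] / [6] / [7];  Q = [1, 4, 5] / [2] / [3]
  Insert 5 (step 6): P = [2, 4, 5] / [6, 8] / [7];  Q = [1, 4, 5] / [2, 6] / [3]
  Insert 1 (step 7): P = [1, 4, 5] / [2, 8] / [6] / [7];  Q = [1, 4, 5] / [2, 6] / [3] / [7]
  Insert 3 (step 8): P = [1, 3, 5] / [2, 4] / [6, 8] / [7];  Q = [1, 4, 5] / [2, 6] / [3, 8] / [7]
Final shape: (3, 2, 2, 1).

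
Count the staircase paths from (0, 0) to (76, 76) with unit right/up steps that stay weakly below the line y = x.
C_76 = 4790408930363303911328386208394864461024520

These NE paths below the diagonal are counted by the Catalan number C_n = (1/(n + 1)) · C(2n, n). For n = 76: C_76 = (1/77) · C(152, 76) = 368861487637974401172285738046404563498888040/77 = 4790408930363303911328386208394864461024520.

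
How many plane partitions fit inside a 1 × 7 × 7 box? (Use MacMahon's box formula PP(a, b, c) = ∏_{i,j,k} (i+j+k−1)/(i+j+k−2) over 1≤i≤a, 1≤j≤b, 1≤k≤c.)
PP(1, 7, 7) = 3432

Evaluate the triple product over i = 1..1, j = 1..7, k = 1..7. The factors are (2/1) · (3/2) · (4/3) · (5/4) · (6/5) · (7/6) · (8/7) · (3/2) · … (49 factors total). The numerators and denominators telescope so the product is an integer; carrying out the multiplication exactly gives PP(1, 7, 7) = 3432.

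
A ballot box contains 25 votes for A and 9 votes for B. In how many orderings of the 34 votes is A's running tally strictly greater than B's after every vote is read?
Strict-lead orderings = 24682944

Total orderings of the 34 votes with 25 for A: C(34, 25) = 52451256. By the Bertrand ballot formula (Cycle Lemma / reflection principle), the number of orderings in which A is strictly ahead of B throughout is (p − q)/(p + q) · C(p + q, p) = (25 − 9)/(25 + 9) · 52451256 = 24682944.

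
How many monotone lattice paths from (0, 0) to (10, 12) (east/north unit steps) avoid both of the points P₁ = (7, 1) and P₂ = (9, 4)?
Number of paths = 638019

Inclusion–exclusion. Total paths: C(22, 10) = 646646. Through P₁: C(8, 7)·C(14, 3) = 2912. Through P₂: C(13, 9)·C(9, 1) = 6435. Since P₁ is strictly southwest of P₂, a monotone path through both must visit P₁ then P₂; paths through both = C(8, 7)·C(5, 2)·C(9, 1) = 720. Avoid both = 646646 − 2912 − 6435 + 720 = 638019.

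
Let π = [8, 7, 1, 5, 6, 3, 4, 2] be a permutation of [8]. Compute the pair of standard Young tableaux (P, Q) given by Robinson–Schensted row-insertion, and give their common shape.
P = [1, 2, 4] / [3, 6] / [5] / [7] / [8];  Q = [1, 4, 5] / [2, 7] / [3] / [6] / [8];  common shape = (3, 2, 1, 1, 1)

Row-insert the values π_1, π_2, … into P one at a time, bumping the leftmost entry strictly greater than the inserted value down to the next row. The recording tableau Q records, in position (i, j), the step at which that cell was added to P.
  Insert 8 (step 1): P = [8];  Q = [1]
  Insert 7 (step 2): P = [7] / [8];  Q = [1] / [2]
  Insert 1 (step 3): P = [1] / [7] / [8];  Q = [1] / [2] / [3]
  Insert 5 (step 4): P = [1, 5] / [7] / [8];  Q = [1, 4] / [2] / [3]
  Insert 6 (step 5): P = [1, 5, 6] / [7] / [8];  Q = [1, 4, 5] / [2] / [3]
  Insert 3 (step 6): P = [1, 3, 6] / [5] / [7] / [8];  Q = [1, 4, 5] / [2] / [3] / [6]
  Insert 4 (step 7): P = [1, 3, 4] / [5, 6] / [7] / [8];  Q = [1, 4, 5] / [2, 7] / [3] / [6]
  Insert 2 (step 8): P = [1, 2, 4] / [3, 6] / [5] / [7] / [8];  Q = [1, 4, 5] / [2, 7] / [3] / [6] / [8]
Final shape: (3, 2, 1, 1, 1).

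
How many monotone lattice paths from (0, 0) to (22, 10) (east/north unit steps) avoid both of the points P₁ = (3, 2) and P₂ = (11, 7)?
Number of paths = 35412234

Inclusion–exclusion. Total paths: C(32, 22) = 64512240. Through P₁: C(5, 3)·C(27, 19) = 22200750. Through P₂: C(18, 11)·C(14, 11) = 11583936. Since P₁ is strictly southwest of P₂, a monotone path through both must visit P₁ then P₂; paths through both = C(5, 3)·C(13, 8)·C(14, 11) = 4684680. Avoid both = 64512240 − 22200750 − 11583936 + 4684680 = 35412234.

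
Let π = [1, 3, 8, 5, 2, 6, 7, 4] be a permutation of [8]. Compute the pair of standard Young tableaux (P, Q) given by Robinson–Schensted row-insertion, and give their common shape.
P = [1, 2, 4, 6, 7] / [3, 5] / [8];  Q = [1, 2, 3, 6, 7] / [4, 8] / [5];  common shape = (5, 2, 1)

Row-insert the values π_1, π_2, … into P one at a time, bumping the leftmost entry strictly greater than the inserted value down to the next row. The recording tableau Q records, in position (i, j), the step at which that cell was added to P.
  Insert 1 (step 1): P = [1];  Q = [1]
  Insert 3 (step 2): P = [1, 3];  Q = [1, 2]
  Insert 8 (step 3): P = [1, 3, 8];  Q = [1, 2, 3]
  Insert 5 (step 4): P = [1, 3, 5] / [8];  Q = [1, 2, 3] / [4]
  Insert 2 (step 5): P = [1, 2, 5] / [3] / [8];  Q = [1, 2, 3] / [4] / [5]
  Insert 6 (step 6): P = [1, 2, 5, 6] / [3] / [8];  Q = [1, 2, 3, 6] / [4] / [5]
  Insert 7 (step 7): P = [1, 2, 5, 6, 7] / [3] / [8];  Q = [1, 2, 3, 6, 7] / [4] / [5]
  Insert 4 (step 8): P = [1, 2, 4, 6, 7] / [3, 5] / [8];  Q = [1, 2, 3, 6, 7] / [4, 8] / [5]
Final shape: (5, 2, 1).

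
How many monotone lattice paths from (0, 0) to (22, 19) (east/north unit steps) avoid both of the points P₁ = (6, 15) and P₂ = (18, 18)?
Number of paths = 199147535220

Inclusion–exclusion. Total paths: C(41, 22) = 244662670200. Through P₁: C(21, 6)·C(20, 16) = 262909080. Through P₂: C(36, 18)·C(5, 4) = 45375676500. Since P₁ is strictly southwest of P₂, a monotone path through both must visit P₁ then P₂; paths through both = C(21, 6)·C(15, 12)·C(5, 4) = 123450600. Avoid both = 244662670200 − 262909080 − 45375676500 + 123450600 = 199147535220.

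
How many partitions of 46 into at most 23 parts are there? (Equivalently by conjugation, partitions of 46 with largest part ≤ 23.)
p(46, parts ≤ 23) = 101050

Use the recurrence p(n, m) = p(n, m−1) + p(n−m, m): either the largest part is < m (count p(n, m−1)) or the largest part is exactly m (remove one copy of m, count p(n−m, m)). With p(0, ·) = 1 this gives p(46, parts ≤ 23) = 101050. (By conjugating Young diagrams, this also counts partitions of 46 into at most 23 parts.)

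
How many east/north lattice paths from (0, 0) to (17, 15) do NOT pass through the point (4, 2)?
Number of paths = 409713720

Total paths from (0, 0) to (17, 15): C(32, 17) = 565722720. Paths through (4, 2): (paths (0, 0) → (4, 2)) × (paths (4, 2) → (17, 15)) = C(6, 4) · C(26, 13) = 15 · 10400600 = 156009000. Avoidance count = 565722720 − 156009000 = 409713720.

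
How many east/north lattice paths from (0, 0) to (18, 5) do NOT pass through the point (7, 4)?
Number of paths = 29689

Total paths from (0, 0) to (18, 5): C(23, 18) = 33649. Paths through (7, 4): (paths (0, 0) → (7, 4)) × (paths (7, 4) → (18, 5)) = C(11, 7) · C(12, 11) = 330 · 12 = 3960. Avoidance count = 33649 − 3960 = 29689.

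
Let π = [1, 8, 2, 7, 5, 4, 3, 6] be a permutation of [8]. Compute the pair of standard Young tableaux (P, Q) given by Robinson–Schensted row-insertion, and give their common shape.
P = [1, 2, 3, 6] / [4] / [5] / [7] / [8];  Q = [1, 2, 4, 8] / [3] / [5] / [6] / [7];  common shape = (4, 1, 1, 1, 1)

Row-insert the values π_1, π_2, … into P one at a time, bumping the leftmost entry strictly greater than the inserted value down to the next row. The recording tableau Q records, in position (i, j), the step at which that cell was added to P.
  Insert 1 (step 1): P = [1];  Q = [1]
  Insert 8 (step 2): P = [1, 8];  Q = [1, 2]
  Insert 2 (step 3): P = [1, 2] / [8];  Q = [1, 2] / [3]
  Insert 7 (step 4): P = [1, 2, 7] / [8];  Q = [1, 2, 4] / [3]
  Insert 5 (step 5): P = [1, 2, 5] / [7] / [8];  Q = [1, 2, 4] / [3] / [5]
  Insert 4 (step 6): P = [1, 2, 4] / [5] / [7] / [8];  Q = [1, 2, 4] / [3] / [5] / [6]
  Insert 3 (step 7): P = [1, 2, 3] / [4] / [5] / [7] / [8];  Q = [1, 2, 4] / [3] / [5] / [6] / [7]
  Insert 6 (step 8): P = [1, 2, 3, 6] / [4] / [5] / [7] / [8];  Q = [1, 2, 4, 8] / [3] / [5] / [6] / [7]
Final shape: (4, 1, 1, 1, 1).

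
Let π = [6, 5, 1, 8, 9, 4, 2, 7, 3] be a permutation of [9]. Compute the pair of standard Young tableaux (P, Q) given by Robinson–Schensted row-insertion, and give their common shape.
P = [1, 2, 3] / [4, 7, 9] / [5, 8] / [6];  Q = [1, 4, 5] / [2, 6, 8] / [3, 9] / [7];  common shape = (3, 3, 2, 1)

Row-insert the values π_1, π_2, … into P one at a time, bumping the leftmost entry strictly greater than the inserted value down to the next row. The recording tableau Q records, in position (i, j), the step at which that cell was added to P.
  Insert 6 (step 1): P = [6];  Q = [1]
  Insert 5 (step 2): P = [5] / [6];  Q = [1] / [2]
  Insert 1 (step 3): P = [1] / [5] / [6];  Q = [1] / [2] / [3]
  Insert 8 (step 4): P = [1, 8] / [5] / [6];  Q = [1, 4] / [2] / [3]
  Insert 9 (step 5): P = [1, 8, 9] / [5] / [6];  Q = [1, 4, 5] / [2] / [3]
  Insert 4 (step 6): P = [1, 4, 9] / [5, 8] / [6];  Q = [1, 4, 5] / [2, 6] / [3]
  Insert 2 (step 7): P = [1, 2, 9] / [4, 8] / [5] / [6];  Q = [1, 4, 5] / [2, 6] / [3] / [7]
  Insert 7 (step 8): P = [1, 2, 7] / [4, 8, 9] / [5] / [6];  Q = [1, 4, 5] / [2, 6, 8] / [3] / [7]
  Insert 3 (step 9): P = [1, 2, 3] / [4, 7, 9] / [5, 8] / [6];  Q = [1, 4, 5] / [2, 6, 8] / [3, 9] / [7]
Final shape: (3, 3, 2, 1).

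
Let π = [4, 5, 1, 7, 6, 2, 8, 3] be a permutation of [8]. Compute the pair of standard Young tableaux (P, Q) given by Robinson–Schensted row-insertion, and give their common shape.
P = [1, 2, 3, 8] / [4, 5, 6] / [7];  Q = [1, 2, 4, 7] / [3, 5, 8] / [6];  common shape = (4, 3, 1)

Row-insert the values π_1, π_2, … into P one at a time, bumping the leftmost entry strictly greater than the inserted value down to the next row. The recording tableau Q records, in position (i, j), the step at which that cell was added to P.
  Insert 4 (step 1): P = [4];  Q = [1]
  Insert 5 (step 2): P = [4, 5];  Q = [1, 2]
  Insert 1 (step 3): P = [1, 5] / [4];  Q = [1, 2] / [3]
  Insert 7 (step 4): P = [1, 5, 7] / [4];  Q = [1, 2, 4] / [3]
  Insert 6 (step 5): P = [1, 5, 6] / [4, 7];  Q = [1, 2, 4] / [3, 5]
  Insert 2 (step 6): P = [1, 2, 6] / [4, 5] / [7];  Q = [1, 2, 4] / [3, 5] / [6]
  Insert 8 (step 7): P = [1, 2, 6, 8] / [4, 5] / [7];  Q = [1, 2, 4, 7] / [3, 5] / [6]
  Insert 3 (step 8): P = [1, 2, 3, 8] / [4, 5, 6] / [7];  Q = [1, 2, 4, 7] / [3, 5, 8] / [6]
Final shape: (4, 3, 1).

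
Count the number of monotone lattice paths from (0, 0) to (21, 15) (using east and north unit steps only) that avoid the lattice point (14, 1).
Number of paths = 5566158360

Total paths from (0, 0) to (21, 15): C(36, 21) = 5567902560. Paths through (14, 1): (paths (0, 0) → (14, 1)) × (paths (14, 1) → (21, 15)) = C(15, 14) · C(21, 7) = 15 · 116280 = 1744200. Avoidance count = 5567902560 − 1744200 = 5566158360.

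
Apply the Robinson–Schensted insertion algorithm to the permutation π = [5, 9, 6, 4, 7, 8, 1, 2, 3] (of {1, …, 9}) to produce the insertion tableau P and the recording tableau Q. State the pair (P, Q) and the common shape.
P = [1, 2, 3, 8] / [4, 6, 7] / [5] / [9];  Q = [1, 2, 5, 6] / [3, 8, 9] / [4] / [7];  common shape = (4, 3, 1, 1)

Row-insert the values π_1, π_2, … into P one at a time, bumping the leftmost entry strictly greater than the inserted value down to the next row. The recording tableau Q records, in position (i, j), the step at which that cell was added to P.
  Insert 5 (step 1): P = [5];  Q = [1]
  Insert 9 (step 2): P = [5, 9];  Q = [1, 2]
  Insert 6 (step 3): P = [5, 6] / [9];  Q = [1, 2] / [3]
  Insert 4 (step 4): P = [4, 6] / [5] / [9];  Q = [1, 2] / [3] / [4]
  Insert 7 (step 5): P = [4, 6, 7] / [5] / [9];  Q = [1, 2, 5] / [3] / [4]
  Insert 8 (step 6): P = [4, 6, 7, 8] / [5] / [9];  Q = [1, 2, 5, 6] / [3] / [4]
  Insert 1 (step 7): P = [1, 6, 7, 8] / [4] / [5] / [9];  Q = [1, 2, 5, 6] / [3] / [4] / [7]
  Insert 2 (step 8): P = [1, 2, 7, 8] / [4, 6] / [5] / [9];  Q = [1, 2, 5, 6] / [3, 8] / [4] / [7]
  Insert 3 (step 9): P = [1, 2, 3, 8] / [4, 6, 7] / [5] / [9];  Q = [1, 2, 5, 6] / [3, 8, 9] / [4] / [7]
Final shape: (4, 3, 1, 1).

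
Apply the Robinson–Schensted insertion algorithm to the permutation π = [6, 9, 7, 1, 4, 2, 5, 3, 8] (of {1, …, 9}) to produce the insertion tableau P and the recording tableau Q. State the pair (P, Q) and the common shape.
P = [1, 2, 3, 8] / [4, 5] / [6, 7] / [9];  Q = [1, 2, 7, 9] / [3, 5] / [4, 8] / [6];  common shape = (4, 2, 2, 1)

Row-insert the values π_1, π_2, … into P one at a time, bumping the leftmost entry strictly greater than the inserted value down to the next row. The recording tableau Q records, in position (i, j), the step at which that cell was added to P.
  Insert 6 (step 1): P = [6];  Q = [1]
  Insert 9 (step 2): P = [6, 9];  Q = [1, 2]
  Insert 7 (step 3): P = [6, 7] / [9];  Q = [1, 2] / [3]
  Insert 1 (step 4): P = [1, 7] / [6] / [9];  Q = [1, 2] / [3] / [4]
  Insert 4 (step 5): P = [1, 4] / [6, 7] / [9];  Q = [1, 2] / [3, 5] / [4]
  Insert 2 (step 6): P = [1, 2] / [4, 7] / [6] / [9];  Q = [1, 2] / [3, 5] / [4] / [6]
  Insert 5 (step 7): P = [1, 2, 5] / [4, 7] / [6] / [9];  Q = [1, 2, 7] / [3, 5] / [4] / [6]
  Insert 3 (step 8): P = [1, 2, 3] / [4, 5] / [6, 7] / [9];  Q = [1, 2, 7] / [3, 5] / [4, 8] / [6]
  Insert 8 (step 9): P = [1, 2, 3, 8] / [4, 5] / [6, 7] / [9];  Q = [1, 2, 7, 9] / [3, 5] / [4, 8] / [6]
Final shape: (4, 2, 2, 1).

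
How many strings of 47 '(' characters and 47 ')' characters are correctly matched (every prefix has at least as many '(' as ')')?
C_47 = 33868773757191046886429490

These balanced parentheses are counted by the Catalan number C_n = (1/(n + 1)) · C(2n, n). For n = 47: C_47 = (1/48) · C(94, 47) = 1625701140345170250548615520/48 = 33868773757191046886429490.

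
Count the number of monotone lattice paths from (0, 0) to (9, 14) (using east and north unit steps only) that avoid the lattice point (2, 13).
Number of paths = 816350

Total paths from (0, 0) to (9, 14): C(23, 9) = 817190. Paths through (2, 13): (paths (0, 0) → (2, 13)) × (paths (2, 13) → (9, 14)) = C(15, 2) · C(8, 7) = 105 · 8 = 840. Avoidance count = 817190 − 840 = 816350.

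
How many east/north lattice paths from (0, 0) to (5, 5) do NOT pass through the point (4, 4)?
Number of paths = 112

Total paths from (0, 0) to (5, 5): C(10, 5) = 252. Paths through (4, 4): (paths (0, 0) → (4, 4)) × (paths (4, 4) → (5, 5)) = C(8, 4) · C(2, 1) = 70 · 2 = 140. Avoidance count = 252 − 140 = 112.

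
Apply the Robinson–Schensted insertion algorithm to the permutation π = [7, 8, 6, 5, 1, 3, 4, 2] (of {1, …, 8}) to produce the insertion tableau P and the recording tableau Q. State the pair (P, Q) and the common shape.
P = [1, 2, 4] / [3, 8] / [5] / [6] / [7];  Q = [1, 2, 7] / [3, 6] / [4] / [5] / [8];  common shape = (3, 2, 1, 1, 1)

Row-insert the values π_1, π_2, … into P one at a time, bumping the leftmost entry strictly greater than the inserted value down to the next row. The recording tableau Q records, in position (i, j), the step at which that cell was added to P.
  Insert 7 (step 1): P = [7];  Q = [1]
  Insert 8 (step 2): P = [7, 8];  Q = [1, 2]
  Insert 6 (step 3): P = [6, 8] / [7];  Q = [1, 2] / [3]
  Insert 5 (step 4): P = [5, 8] / [6] / [7];  Q = [1, 2] / [3] / [4]
  Insert 1 (step 5): P = [1, 8] / [5] / [6] / [7];  Q = [1, 2] / [3] / [4] / [5]
  Insert 3 (step 6): P = [1, 3] / [5, 8] / [6] / [7];  Q = [1, 2] / [3, 6] / [4] / [5]
  Insert 4 (step 7): P = [1, 3, 4] / [5, 8] / [6] / [7];  Q = [1, 2, 7] / [3, 6] / [4] / [5]
  Insert 2 (step 8): P = [1, 2, 4] / [3, 8] / [5] / [6] / [7];  Q = [1, 2, 7] / [3, 6] / [4] / [5] / [8]
Final shape: (3, 2, 1, 1, 1).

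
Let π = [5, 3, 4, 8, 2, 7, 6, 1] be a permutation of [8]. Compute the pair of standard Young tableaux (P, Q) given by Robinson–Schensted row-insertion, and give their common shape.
P = [1, 4, 6] / [2, 7] / [3, 8] / [5];  Q = [1, 3, 4] / [2, 6] / [5, 7] / [8];  common shape = (3, 2, 2, 1)

Row-insert the values π_1, π_2, … into P one at a time, bumping the leftmost entry strictly greater than the inserted value down to the next row. The recording tableau Q records, in position (i, j), the step at which that cell was added to P.
  Insert 5 (step 1): P = [5];  Q = [1]
  Insert 3 (step 2): P = [3] / [5];  Q = [1] / [2]
  Insert 4 (step 3): P = [3, 4] / [5];  Q = [1, 3] / [2]
  Insert 8 (step 4): P = [3, 4, 8] / [5];  Q = [1, 3, 4] / [2]
  Insert 2 (step 5): P = [2, 4, 8] / [3] / [5];  Q = [1, 3, 4] / [2] / [5]
  Insert 7 (step 6): P = [2, 4, 7] / [3, 8] / [5];  Q = [1, 3, 4] / [2, 6] / [5]
  Insert 6 (step 7): P = [2, 4, 6] / [3, 7] / [5, 8];  Q = [1, 3, 4] / [2, 6] / [5, 7]
  Insert 1 (step 8): P = [1, 4, 6] / [2, 7] / [3, 8] / [5];  Q = [1, 3, 4] / [2, 6] / [5, 7] / [8]
Final shape: (3, 2, 2, 1).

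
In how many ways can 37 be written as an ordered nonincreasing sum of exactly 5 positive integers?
p(37, 5 parts) = 831

Partitions of n into exactly k parts are in bijection with partitions of n − k into at most k parts (subtract 1 from each part). So p(37, exactly 5) = p(32, parts ≤ 5). Computing via the recurrence p(m, j) = p(m, j−1) + p(m−j, j) gives 831.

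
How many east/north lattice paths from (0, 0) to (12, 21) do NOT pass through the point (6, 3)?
Number of paths = 343511256

Total paths from (0, 0) to (12, 21): C(33, 12) = 354817320. Paths through (6, 3): (paths (0, 0) → (6, 3)) × (paths (6, 3) → (12, 21)) = C(9, 6) · C(24, 6) = 84 · 134596 = 11306064. Avoidance count = 354817320 − 11306064 = 343511256.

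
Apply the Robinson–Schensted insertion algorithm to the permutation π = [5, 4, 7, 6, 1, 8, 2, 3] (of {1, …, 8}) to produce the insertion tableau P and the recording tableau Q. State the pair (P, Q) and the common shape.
P = [1, 2, 3] / [4, 6, 8] / [5, 7];  Q = [1, 3, 6] / [2, 4, 8] / [5, 7];  common shape = (3, 3, 2)

Row-insert the values π_1, π_2, … into P one at a time, bumping the leftmost entry strictly greater than the inserted value down to the next row. The recording tableau Q records, in position (i, j), the step at which that cell was added to P.
  Insert 5 (step 1): P = [5];  Q = [1]
  Insert 4 (step 2): P = [4] / [5];  Q = [1] / [2]
  Insert 7 (step 3): P = [4, 7] / [5];  Q = [1, 3] / [2]
  Insert 6 (step 4): P = [4, 6] / [5, 7];  Q = [1, 3] / [2, 4]
  Insert 1 (step 5): P = [1, 6] / [4, 7] / [5];  Q = [1, 3] / [2, 4] / [5]
  Insert 8 (step 6): P = [1, 6, 8] / [4, 7] / [5];  Q = [1, 3, 6] / [2, 4] / [5]
  Insert 2 (step 7): P = [1, 2, 8] / [4, 6] / [5, 7];  Q = [1, 3, 6] / [2, 4] / [5, 7]
  Insert 3 (step 8): P = [1, 2, 3] / [4, 6, 8] / [5, 7];  Q = [1, 3, 6] / [2, 4, 8] / [5, 7]
Final shape: (3, 3, 2).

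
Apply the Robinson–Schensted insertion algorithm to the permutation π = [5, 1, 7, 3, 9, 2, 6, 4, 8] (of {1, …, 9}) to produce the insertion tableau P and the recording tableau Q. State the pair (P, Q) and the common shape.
P = [1, 2, 4, 8] / [3, 6, 9] / [5, 7];  Q = [1, 3, 5, 9] / [2, 4, 7] / [6, 8];  common shape = (4, 3, 2)

Row-insert the values π_1, π_2, … into P one at a time, bumping the leftmost entry strictly greater than the inserted value down to the next row. The recording tableau Q records, in position (i, j), the step at which that cell was added to P.
  Insert 5 (step 1): P = [5];  Q = [1]
  Insert 1 (step 2): P = [1] / [5];  Q = [1] / [2]
  Insert 7 (step 3): P = [1, 7] / [5];  Q = [1, 3] / [2]
  Insert 3 (step 4): P = [1, 3] / [5, 7];  Q = [1, 3] / [2, 4]
  Insert 9 (step 5): P = [1, 3, 9] / [5, 7];  Q = [1, 3, 5] / [2, 4]
  Insert 2 (step 6): P = [1, 2, 9] / [3, 7] / [5];  Q = [1, 3, 5] / [2, 4] / [6]
  Insert 6 (step 7): P = [1, 2, 6] / [3, 7, 9] / [5];  Q = [1, 3, 5] / [2, 4, 7] / [6]
  Insert 4 (step 8): P = [1, 2, 4] / [3, 6, 9] / [5, 7];  Q = [1, 3, 5] / [2, 4, 7] / [6, 8]
  Insert 8 (step 9): P = [1, 2, 4, 8] / [3, 6, 9] / [5, 7];  Q = [1, 3, 5, 9] / [2, 4, 7] / [6, 8]
Final shape: (4, 3, 2).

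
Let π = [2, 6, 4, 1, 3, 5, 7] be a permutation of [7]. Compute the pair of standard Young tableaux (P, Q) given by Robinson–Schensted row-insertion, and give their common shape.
P = [1, 3, 5, 7] / [2, 4] / [6];  Q = [1, 2, 6, 7] / [3, 5] / [4];  common shape = (4, 2, 1)

Row-insert the values π_1, π_2, … into P one at a time, bumping the leftmost entry strictly greater than the inserted value down to the next row. The recording tableau Q records, in position (i, j), the step at which that cell was added to P.
  Insert 2 (step 1): P = [2];  Q = [1]
  Insert 6 (step 2): P = [2, 6];  Q = [1, 2]
  Insert 4 (step 3): P = [2, 4] / [6];  Q = [1, 2] / [3]
  Insert 1 (step 4): P = [1, 4] / [2] / [6];  Q = [1, 2] / [3] / [4]
  Insert 3 (step 5): P = [1, 3] / [2, 4] / [6];  Q = [1, 2] / [3, 5] / [4]
  Insert 5 (step 6): P = [1, 3, 5] / [2, 4] / [6];  Q = [1, 2, 6] / [3, 5] / [4]
  Insert 7 (step 7): P = [1, 3, 5, 7] / [2, 4] / [6];  Q = [1, 2, 6, 7] / [3, 5] / [4]
Final shape: (4, 2, 1).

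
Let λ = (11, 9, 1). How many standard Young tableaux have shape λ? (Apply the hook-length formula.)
# SYT of shape (11, 9, 1) = 732564

Hook-length formula: f^λ = n! / Π hook(c), product over all cells c of the Young diagram. For λ = (11, 9, 1), n = 21 boxes. Hook lengths by row (left-to-right, top-to-bottom): [13, 11, 10, 9, 8, 7, 6, 5, 4, 2, 1]; [10, 8, 7, 6, 5, 4, 3, 2, 1]; [1]. Product of hooks = 69742632960000. So f^λ = 21! / 69742632960000 = 51090942171709440000 / 69742632960000 = 732564.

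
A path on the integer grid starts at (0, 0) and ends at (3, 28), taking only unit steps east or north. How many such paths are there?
Number of paths = 4495

A monotone lattice path from (0, 0) to (3, 28) consists of 3 east steps and 28 north steps in some order, so it is determined by which 3 of the 31 steps are east. The count is C(31, 3) = 4495.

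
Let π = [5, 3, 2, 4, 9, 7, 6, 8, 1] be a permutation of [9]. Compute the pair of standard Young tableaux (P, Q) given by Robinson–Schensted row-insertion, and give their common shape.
P = [1, 4, 6, 8] / [2, 7] / [3, 9] / [5];  Q = [1, 4, 5, 8] / [2, 6] / [3, 7] / [9];  common shape = (4, 2, 2, 1)

Row-insert the values π_1, π_2, … into P one at a time, bumping the leftmost entry strictly greater than the inserted value down to the next row. The recording tableau Q records, in position (i, j), the step at which that cell was added to P.
  Insert 5 (step 1): P = [5];  Q = [1]
  Insert 3 (step 2): P = [3] / [5];  Q = [1] / [2]
  Insert 2 (step 3): P = [2] / [3] / [5];  Q = [1] / [2] / [3]
  Insert 4 (step 4): P = [2, 4] / [3] / [5];  Q = [1, 4] / [2] / [3]
  Insert 9 (step 5): P = [2, 4, 9] / [3] / [5];  Q = [1, 4, 5] / [2] / [3]
  Insert 7 (step 6): P = [2, 4, 7] / [3, 9] / [5];  Q = [1, 4, 5] / [2, 6] / [3]
  Insert 6 (step 7): P = [2, 4, 6] / [3, 7] / [5, 9];  Q = [1, 4, 5] / [2, 6] / [3, 7]
  Insert 8 (step 8): P = [2, 4, 6, 8] / [3, 7] / [5, 9];  Q = [1, 4, 5, 8] / [2, 6] / [3, 7]
  Insert 1 (step 9): P = [1, 4, 6, 8] / [2, 7] / [3, 9] / [5];  Q = [1, 4, 5, 8] / [2, 6] / [3, 7] / [9]
Final shape: (4, 2, 2, 1).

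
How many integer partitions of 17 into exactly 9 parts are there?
p(17, 9 parts) = 22

Partitions of n into exactly k parts are in bijection with partitions of n − k into at most k parts (subtract 1 from each part). So p(17, exactly 9) = p(8, parts ≤ 9). Computing via the recurrence p(m, j) = p(m, j−1) + p(m−j, j) gives 22.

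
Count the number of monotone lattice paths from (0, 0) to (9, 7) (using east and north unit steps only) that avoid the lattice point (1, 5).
Number of paths = 11170

Total paths from (0, 0) to (9, 7): C(16, 9) = 11440. Paths through (1, 5): (paths (0, 0) → (1, 5)) × (paths (1, 5) → (9, 7)) = C(6, 1) · C(10, 8) = 6 · 45 = 270. Avoidance count = 11440 − 270 = 11170.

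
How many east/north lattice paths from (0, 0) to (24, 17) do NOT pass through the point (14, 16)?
Number of paths = 149984831025

Total paths from (0, 0) to (24, 17): C(41, 24) = 151584480450. Paths through (14, 16): (paths (0, 0) → (14, 16)) × (paths (14, 16) → (24, 17)) = C(30, 14) · C(11, 10) = 145422675 · 11 = 1599649425. Avoidance count = 151584480450 − 1599649425 = 149984831025.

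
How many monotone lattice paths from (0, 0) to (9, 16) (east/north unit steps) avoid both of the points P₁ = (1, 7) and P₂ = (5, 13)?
Number of paths = 1607415

Inclusion–exclusion. Total paths: C(25, 9) = 2042975. Through P₁: C(8, 1)·C(17, 8) = 194480. Through P₂: C(18, 5)·C(7, 4) = 299880. Since P₁ is strictly southwest of P₂, a monotone path through both must visit P₁ then P₂; paths through both = C(8, 1)·C(10, 4)·C(7, 4) = 58800. Avoid both = 2042975 − 194480 − 299880 + 58800 = 1607415.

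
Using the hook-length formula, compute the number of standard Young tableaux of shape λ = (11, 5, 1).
# SYT of shape (11, 5, 1) = 33320

Hook-length formula: f^λ = n! / Π hook(c), product over all cells c of the Young diagram. For λ = (11, 5, 1), n = 17 boxes. Hook lengths by row (left-to-right, top-to-bottom): [13, 11, 10, 9, 8, 6, 5, 4, 3, 2, 1]; [6, 4, 3, 2, 1]; [1]. Product of hooks = 10674892800. So f^λ = 17! / 10674892800 = 355687428096000 / 10674892800 = 33320.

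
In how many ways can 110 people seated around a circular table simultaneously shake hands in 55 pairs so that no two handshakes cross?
C_55 = 1759414616608818870992479875972

These noncrossing handshakes are counted by the Catalan number C_n = (1/(n + 1)) · C(2n, n). For n = 55: C_55 = (1/56) · C(110, 55) = 98527218530093856775578873054432/56 = 1759414616608818870992479875972.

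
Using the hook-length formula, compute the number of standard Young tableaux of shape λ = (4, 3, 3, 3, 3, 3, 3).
# SYT of shape (4, 3, 3, 3, 3, 3, 3) = 21339318

Hook-length formula: f^λ = n! / Π hook(c), product over all cells c of the Young diagram. For λ = (4, 3, 3, 3, 3, 3, 3), n = 22 boxes. Hook lengths by row (left-to-right, top-to-bottom): [10, 9, 8, 1]; [8, 7, 6]; [7, 6, 5]; [6, 5, 4]; [5, 4, 3]; [4, 3, 2]; [3, 2, 1]. Product of hooks = 52672757760000. So f^λ = 22! / 52672757760000 = 1124000727777607680000 / 52672757760000 = 21339318.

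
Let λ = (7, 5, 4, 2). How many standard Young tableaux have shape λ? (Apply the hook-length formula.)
# SYT of shape (7, 5, 4, 2) = 5250960

Hook-length formula: f^λ = n! / Π hook(c), product over all cells c of the Young diagram. For λ = (7, 5, 4, 2), n = 18 boxes. Hook lengths by row (left-to-right, top-to-bottom): [10, 9, 7, 6, 4, 2, 1]; [7, 6, 4, 3, 1]; [5, 4, 2, 1]; [2, 1]. Product of hooks = 1219276800. So f^λ = 18! / 1219276800 = 6402373705728000 / 1219276800 = 5250960.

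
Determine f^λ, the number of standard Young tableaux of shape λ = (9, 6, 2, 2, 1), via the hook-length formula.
# SYT of shape (9, 6, 2, 2, 1) = 46512000

Hook-length formula: f^λ = n! / Π hook(c), product over all cells c of the Young diagram. For λ = (9, 6, 2, 2, 1), n = 20 boxes. Hook lengths by row (left-to-right, top-to-bottom): [13, 11, 8, 7, 6, 5, 3, 2, 1]; [9, 7, 4, 3, 2, 1]; [4, 2]; [3, 1]; [1]. Product of hooks = 52306974720. So f^λ = 20! / 52306974720 = 2432902008176640000 / 52306974720 = 46512000.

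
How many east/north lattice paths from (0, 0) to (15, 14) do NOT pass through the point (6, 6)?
Number of paths = 55096320

Total paths from (0, 0) to (15, 14): C(29, 15) = 77558760. Paths through (6, 6): (paths (0, 0) → (6, 6)) × (paths (6, 6) → (15, 14)) = C(12, 6) · C(17, 9) = 924 · 24310 = 22462440. Avoidance count = 77558760 − 22462440 = 55096320.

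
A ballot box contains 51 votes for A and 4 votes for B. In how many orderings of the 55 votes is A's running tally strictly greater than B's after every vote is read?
Strict-lead orderings = 291447

Total orderings of the 55 votes with 51 for A: C(55, 51) = 341055. By the Bertrand ballot formula (Cycle Lemma / reflection principle), the number of orderings in which A is strictly ahead of B throughout is (p − q)/(p + q) · C(p + q, p) = (51 − 4)/(51 + 4) · 341055 = 291447.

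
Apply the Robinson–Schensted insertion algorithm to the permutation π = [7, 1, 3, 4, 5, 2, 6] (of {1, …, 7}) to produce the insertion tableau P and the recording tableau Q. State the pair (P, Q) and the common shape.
P = [1, 2, 4, 5, 6] / [3] / [7];  Q = [1, 3, 4, 5, 7] / [2] / [6];  common shape = (5, 1, 1)

Row-insert the values π_1, π_2, … into P one at a time, bumping the leftmost entry strictly greater than the inserted value down to the next row. The recording tableau Q records, in position (i, j), the step at which that cell was added to P.
  Insert 7 (step 1): P = [7];  Q = [1]
  Insert 1 (step 2): P = [1] / [7];  Q = [1] / [2]
  Insert 3 (step 3): P = [1, 3] / [7];  Q = [1, 3] / [2]
  Insert 4 (step 4): P = [1, 3, 4] / [7];  Q = [1, 3, 4] / [2]
  Insert 5 (step 5): P = [1, 3, 4, 5] / [7];  Q = [1, 3, 4, 5] / [2]
  Insert 2 (step 6): P = [1, 2, 4, 5] / [3] / [7];  Q = [1, 3, 4, 5] / [2] / [6]
  Insert 6 (step 7): P = [1, 2, 4, 5, 6] / [3] / [7];  Q = [1, 3, 4, 5, 7] / [2] / [6]
Final shape: (5, 1, 1).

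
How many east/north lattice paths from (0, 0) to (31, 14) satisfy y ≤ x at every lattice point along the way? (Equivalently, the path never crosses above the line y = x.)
Number of paths = 93865125915

By the reflection principle (André's argument), the number of monotone paths to (31, 14) with n ≤ m that never go above y = x is C(45, 31) − C(45, 32) = 166871334960 − 73006209045 = 93865125915.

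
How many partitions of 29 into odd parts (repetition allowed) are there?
p_odd(29) = 256

Enumerate partitions using only odd parts via the recurrence o(n, m) = o(n, m−2) + o(n−m, m) over odd m, starting from the largest odd part ≤ n. This gives p_odd(29) = 256. (Euler's theorem: equals the count of distinct-part partitions.)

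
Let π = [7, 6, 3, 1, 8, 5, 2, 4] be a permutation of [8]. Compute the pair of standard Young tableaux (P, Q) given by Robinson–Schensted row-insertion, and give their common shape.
P = [1, 2, 4] / [3, 5] / [6, 8] / [7];  Q = [1, 5, 8] / [2, 6] / [3, 7] / [4];  common shape = (3, 2, 2, 1)

Row-insert the values π_1, π_2, … into P one at a time, bumping the leftmost entry strictly greater than the inserted value down to the next row. The recording tableau Q records, in position (i, j), the step at which that cell was added to P.
  Insert 7 (step 1): P = [7];  Q = [1]
  Insert 6 (step 2): P = [6] / [7];  Q = [1] / [2]
  Insert 3 (step 3): P = [3] / [6] / [7];  Q = [1] / [2] / [3]
  Insert 1 (step 4): P = [1] / [3] / [6] / [7];  Q = [1] / [2] / [3] / [4]
  Insert 8 (step 5): P = [1, 8] / [3] / [6] / [7];  Q = [1, 5] / [2] / [3] / [4]
  Insert 5 (step 6): P = [1, 5] / [3, 8] / [6] / [7];  Q = [1, 5] / [2, 6] / [3] / [4]
  Insert 2 (step 7): P = [1, 2] / [3, 5] / [6, 8] / [7];  Q = [1, 5] / [2, 6] / [3, 7] / [4]
  Insert 4 (step 8): P = [1, 2, 4] / [3, 5] / [6, 8] / [7];  Q = [1, 5, 8] / [2, 6] / [3, 7] / [4]
Final shape: (3, 2, 2, 1).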